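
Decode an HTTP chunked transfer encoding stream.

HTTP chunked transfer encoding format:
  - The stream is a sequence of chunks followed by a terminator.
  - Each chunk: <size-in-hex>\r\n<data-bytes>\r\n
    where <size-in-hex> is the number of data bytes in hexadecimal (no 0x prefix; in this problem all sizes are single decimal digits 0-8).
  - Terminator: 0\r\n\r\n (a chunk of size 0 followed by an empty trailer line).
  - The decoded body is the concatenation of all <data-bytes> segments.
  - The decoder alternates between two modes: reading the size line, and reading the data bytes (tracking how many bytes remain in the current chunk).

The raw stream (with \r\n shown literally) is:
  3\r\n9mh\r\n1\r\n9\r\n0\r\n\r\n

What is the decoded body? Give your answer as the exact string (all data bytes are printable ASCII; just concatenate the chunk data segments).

Chunk 1: stream[0..1]='3' size=0x3=3, data at stream[3..6]='9mh' -> body[0..3], body so far='9mh'
Chunk 2: stream[8..9]='1' size=0x1=1, data at stream[11..12]='9' -> body[3..4], body so far='9mh9'
Chunk 3: stream[14..15]='0' size=0 (terminator). Final body='9mh9' (4 bytes)

Answer: 9mh9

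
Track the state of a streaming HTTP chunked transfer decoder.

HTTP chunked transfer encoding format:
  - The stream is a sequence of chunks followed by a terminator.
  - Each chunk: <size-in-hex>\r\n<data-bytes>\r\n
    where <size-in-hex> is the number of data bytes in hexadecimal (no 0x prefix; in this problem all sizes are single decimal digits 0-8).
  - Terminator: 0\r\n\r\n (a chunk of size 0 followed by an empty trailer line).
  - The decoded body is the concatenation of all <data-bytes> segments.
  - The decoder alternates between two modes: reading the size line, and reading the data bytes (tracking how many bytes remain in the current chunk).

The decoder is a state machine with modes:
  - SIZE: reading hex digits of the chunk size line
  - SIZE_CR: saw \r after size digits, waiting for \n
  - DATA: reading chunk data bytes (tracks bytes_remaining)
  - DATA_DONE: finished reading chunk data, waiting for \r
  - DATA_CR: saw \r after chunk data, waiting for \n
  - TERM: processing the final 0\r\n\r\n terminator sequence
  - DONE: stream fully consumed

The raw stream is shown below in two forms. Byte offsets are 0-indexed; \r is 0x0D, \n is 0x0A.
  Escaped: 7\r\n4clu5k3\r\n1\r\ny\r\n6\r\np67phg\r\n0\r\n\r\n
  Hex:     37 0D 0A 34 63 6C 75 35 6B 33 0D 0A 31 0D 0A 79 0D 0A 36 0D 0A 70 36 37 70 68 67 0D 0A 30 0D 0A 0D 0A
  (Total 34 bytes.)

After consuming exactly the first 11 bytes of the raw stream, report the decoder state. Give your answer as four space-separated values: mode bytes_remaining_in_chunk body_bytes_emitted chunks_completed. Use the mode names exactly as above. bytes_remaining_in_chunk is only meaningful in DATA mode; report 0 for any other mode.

Answer: DATA_CR 0 7 0

Derivation:
Byte 0 = '7': mode=SIZE remaining=0 emitted=0 chunks_done=0
Byte 1 = 0x0D: mode=SIZE_CR remaining=0 emitted=0 chunks_done=0
Byte 2 = 0x0A: mode=DATA remaining=7 emitted=0 chunks_done=0
Byte 3 = '4': mode=DATA remaining=6 emitted=1 chunks_done=0
Byte 4 = 'c': mode=DATA remaining=5 emitted=2 chunks_done=0
Byte 5 = 'l': mode=DATA remaining=4 emitted=3 chunks_done=0
Byte 6 = 'u': mode=DATA remaining=3 emitted=4 chunks_done=0
Byte 7 = '5': mode=DATA remaining=2 emitted=5 chunks_done=0
Byte 8 = 'k': mode=DATA remaining=1 emitted=6 chunks_done=0
Byte 9 = '3': mode=DATA_DONE remaining=0 emitted=7 chunks_done=0
Byte 10 = 0x0D: mode=DATA_CR remaining=0 emitted=7 chunks_done=0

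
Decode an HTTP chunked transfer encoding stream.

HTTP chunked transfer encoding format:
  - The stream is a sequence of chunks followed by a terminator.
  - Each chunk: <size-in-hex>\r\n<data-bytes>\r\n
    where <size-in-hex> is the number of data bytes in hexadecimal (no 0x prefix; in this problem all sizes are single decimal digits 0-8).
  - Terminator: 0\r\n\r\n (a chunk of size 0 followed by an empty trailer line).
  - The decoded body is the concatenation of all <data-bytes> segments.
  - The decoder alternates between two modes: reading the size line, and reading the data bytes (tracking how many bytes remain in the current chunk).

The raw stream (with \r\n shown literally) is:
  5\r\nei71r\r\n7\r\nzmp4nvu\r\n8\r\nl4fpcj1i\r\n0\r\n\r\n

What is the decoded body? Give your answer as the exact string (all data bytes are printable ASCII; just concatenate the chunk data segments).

Answer: ei71rzmp4nvul4fpcj1i

Derivation:
Chunk 1: stream[0..1]='5' size=0x5=5, data at stream[3..8]='ei71r' -> body[0..5], body so far='ei71r'
Chunk 2: stream[10..11]='7' size=0x7=7, data at stream[13..20]='zmp4nvu' -> body[5..12], body so far='ei71rzmp4nvu'
Chunk 3: stream[22..23]='8' size=0x8=8, data at stream[25..33]='l4fpcj1i' -> body[12..20], body so far='ei71rzmp4nvul4fpcj1i'
Chunk 4: stream[35..36]='0' size=0 (terminator). Final body='ei71rzmp4nvul4fpcj1i' (20 bytes)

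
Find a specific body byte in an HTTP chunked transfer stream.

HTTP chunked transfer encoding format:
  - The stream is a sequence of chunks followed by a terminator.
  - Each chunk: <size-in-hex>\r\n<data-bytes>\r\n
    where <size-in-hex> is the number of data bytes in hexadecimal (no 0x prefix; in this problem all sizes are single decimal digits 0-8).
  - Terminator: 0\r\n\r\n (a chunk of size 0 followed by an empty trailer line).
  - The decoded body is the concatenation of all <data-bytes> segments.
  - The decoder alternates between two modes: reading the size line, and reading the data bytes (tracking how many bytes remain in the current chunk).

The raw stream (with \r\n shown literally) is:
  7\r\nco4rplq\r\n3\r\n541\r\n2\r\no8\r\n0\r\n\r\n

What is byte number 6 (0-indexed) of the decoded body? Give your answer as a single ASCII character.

Answer: q

Derivation:
Chunk 1: stream[0..1]='7' size=0x7=7, data at stream[3..10]='co4rplq' -> body[0..7], body so far='co4rplq'
Chunk 2: stream[12..13]='3' size=0x3=3, data at stream[15..18]='541' -> body[7..10], body so far='co4rplq541'
Chunk 3: stream[20..21]='2' size=0x2=2, data at stream[23..25]='o8' -> body[10..12], body so far='co4rplq541o8'
Chunk 4: stream[27..28]='0' size=0 (terminator). Final body='co4rplq541o8' (12 bytes)
Body byte 6 = 'q'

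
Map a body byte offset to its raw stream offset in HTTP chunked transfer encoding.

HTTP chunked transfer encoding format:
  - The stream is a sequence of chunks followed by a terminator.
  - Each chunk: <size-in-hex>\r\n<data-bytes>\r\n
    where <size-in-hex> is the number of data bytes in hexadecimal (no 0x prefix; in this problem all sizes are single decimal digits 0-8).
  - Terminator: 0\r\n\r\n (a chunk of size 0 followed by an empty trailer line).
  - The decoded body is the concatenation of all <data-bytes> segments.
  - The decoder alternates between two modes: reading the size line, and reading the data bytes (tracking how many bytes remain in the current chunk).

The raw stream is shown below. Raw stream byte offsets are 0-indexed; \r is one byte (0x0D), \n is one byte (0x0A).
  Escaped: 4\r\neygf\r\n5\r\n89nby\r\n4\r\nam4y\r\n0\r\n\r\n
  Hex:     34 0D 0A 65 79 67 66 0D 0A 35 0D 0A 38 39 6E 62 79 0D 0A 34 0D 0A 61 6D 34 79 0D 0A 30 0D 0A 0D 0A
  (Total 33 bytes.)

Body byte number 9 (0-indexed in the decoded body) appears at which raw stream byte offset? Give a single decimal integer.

Chunk 1: stream[0..1]='4' size=0x4=4, data at stream[3..7]='eygf' -> body[0..4], body so far='eygf'
Chunk 2: stream[9..10]='5' size=0x5=5, data at stream[12..17]='89nby' -> body[4..9], body so far='eygf89nby'
Chunk 3: stream[19..20]='4' size=0x4=4, data at stream[22..26]='am4y' -> body[9..13], body so far='eygf89nbyam4y'
Chunk 4: stream[28..29]='0' size=0 (terminator). Final body='eygf89nbyam4y' (13 bytes)
Body byte 9 at stream offset 22

Answer: 22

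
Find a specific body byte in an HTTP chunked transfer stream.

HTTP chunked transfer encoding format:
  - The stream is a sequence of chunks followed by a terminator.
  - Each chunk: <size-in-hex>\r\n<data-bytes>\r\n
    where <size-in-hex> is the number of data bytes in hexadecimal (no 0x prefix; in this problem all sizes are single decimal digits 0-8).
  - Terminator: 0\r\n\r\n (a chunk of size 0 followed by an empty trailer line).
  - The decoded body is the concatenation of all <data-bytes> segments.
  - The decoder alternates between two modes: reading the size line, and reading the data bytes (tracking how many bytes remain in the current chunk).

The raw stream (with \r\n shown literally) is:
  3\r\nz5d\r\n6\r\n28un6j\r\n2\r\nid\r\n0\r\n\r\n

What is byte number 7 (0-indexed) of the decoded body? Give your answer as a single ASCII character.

Chunk 1: stream[0..1]='3' size=0x3=3, data at stream[3..6]='z5d' -> body[0..3], body so far='z5d'
Chunk 2: stream[8..9]='6' size=0x6=6, data at stream[11..17]='28un6j' -> body[3..9], body so far='z5d28un6j'
Chunk 3: stream[19..20]='2' size=0x2=2, data at stream[22..24]='id' -> body[9..11], body so far='z5d28un6jid'
Chunk 4: stream[26..27]='0' size=0 (terminator). Final body='z5d28un6jid' (11 bytes)
Body byte 7 = '6'

Answer: 6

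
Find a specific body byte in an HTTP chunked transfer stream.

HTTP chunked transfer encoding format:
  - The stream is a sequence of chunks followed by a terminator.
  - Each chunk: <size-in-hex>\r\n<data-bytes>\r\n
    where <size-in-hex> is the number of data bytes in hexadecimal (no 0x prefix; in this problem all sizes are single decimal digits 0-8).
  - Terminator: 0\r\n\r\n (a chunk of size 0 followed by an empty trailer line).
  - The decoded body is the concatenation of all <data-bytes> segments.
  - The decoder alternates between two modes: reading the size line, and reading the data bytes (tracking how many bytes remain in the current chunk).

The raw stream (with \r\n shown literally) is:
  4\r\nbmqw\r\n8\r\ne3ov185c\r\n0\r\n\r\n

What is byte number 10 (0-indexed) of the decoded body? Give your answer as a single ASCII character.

Chunk 1: stream[0..1]='4' size=0x4=4, data at stream[3..7]='bmqw' -> body[0..4], body so far='bmqw'
Chunk 2: stream[9..10]='8' size=0x8=8, data at stream[12..20]='e3ov185c' -> body[4..12], body so far='bmqwe3ov185c'
Chunk 3: stream[22..23]='0' size=0 (terminator). Final body='bmqwe3ov185c' (12 bytes)
Body byte 10 = '5'

Answer: 5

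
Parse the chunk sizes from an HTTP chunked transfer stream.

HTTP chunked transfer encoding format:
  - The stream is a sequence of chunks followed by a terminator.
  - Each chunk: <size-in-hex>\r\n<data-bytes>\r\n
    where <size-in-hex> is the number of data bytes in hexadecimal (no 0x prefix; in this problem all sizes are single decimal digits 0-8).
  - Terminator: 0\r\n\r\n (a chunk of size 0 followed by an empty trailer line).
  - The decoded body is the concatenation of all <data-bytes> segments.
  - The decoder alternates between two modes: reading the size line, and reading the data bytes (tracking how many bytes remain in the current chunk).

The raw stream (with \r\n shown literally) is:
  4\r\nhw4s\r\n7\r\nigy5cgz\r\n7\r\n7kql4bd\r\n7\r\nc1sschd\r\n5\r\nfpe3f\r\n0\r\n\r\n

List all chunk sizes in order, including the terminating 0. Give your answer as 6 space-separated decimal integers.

Chunk 1: stream[0..1]='4' size=0x4=4, data at stream[3..7]='hw4s' -> body[0..4], body so far='hw4s'
Chunk 2: stream[9..10]='7' size=0x7=7, data at stream[12..19]='igy5cgz' -> body[4..11], body so far='hw4sigy5cgz'
Chunk 3: stream[21..22]='7' size=0x7=7, data at stream[24..31]='7kql4bd' -> body[11..18], body so far='hw4sigy5cgz7kql4bd'
Chunk 4: stream[33..34]='7' size=0x7=7, data at stream[36..43]='c1sschd' -> body[18..25], body so far='hw4sigy5cgz7kql4bdc1sschd'
Chunk 5: stream[45..46]='5' size=0x5=5, data at stream[48..53]='fpe3f' -> body[25..30], body so far='hw4sigy5cgz7kql4bdc1sschdfpe3f'
Chunk 6: stream[55..56]='0' size=0 (terminator). Final body='hw4sigy5cgz7kql4bdc1sschdfpe3f' (30 bytes)

Answer: 4 7 7 7 5 0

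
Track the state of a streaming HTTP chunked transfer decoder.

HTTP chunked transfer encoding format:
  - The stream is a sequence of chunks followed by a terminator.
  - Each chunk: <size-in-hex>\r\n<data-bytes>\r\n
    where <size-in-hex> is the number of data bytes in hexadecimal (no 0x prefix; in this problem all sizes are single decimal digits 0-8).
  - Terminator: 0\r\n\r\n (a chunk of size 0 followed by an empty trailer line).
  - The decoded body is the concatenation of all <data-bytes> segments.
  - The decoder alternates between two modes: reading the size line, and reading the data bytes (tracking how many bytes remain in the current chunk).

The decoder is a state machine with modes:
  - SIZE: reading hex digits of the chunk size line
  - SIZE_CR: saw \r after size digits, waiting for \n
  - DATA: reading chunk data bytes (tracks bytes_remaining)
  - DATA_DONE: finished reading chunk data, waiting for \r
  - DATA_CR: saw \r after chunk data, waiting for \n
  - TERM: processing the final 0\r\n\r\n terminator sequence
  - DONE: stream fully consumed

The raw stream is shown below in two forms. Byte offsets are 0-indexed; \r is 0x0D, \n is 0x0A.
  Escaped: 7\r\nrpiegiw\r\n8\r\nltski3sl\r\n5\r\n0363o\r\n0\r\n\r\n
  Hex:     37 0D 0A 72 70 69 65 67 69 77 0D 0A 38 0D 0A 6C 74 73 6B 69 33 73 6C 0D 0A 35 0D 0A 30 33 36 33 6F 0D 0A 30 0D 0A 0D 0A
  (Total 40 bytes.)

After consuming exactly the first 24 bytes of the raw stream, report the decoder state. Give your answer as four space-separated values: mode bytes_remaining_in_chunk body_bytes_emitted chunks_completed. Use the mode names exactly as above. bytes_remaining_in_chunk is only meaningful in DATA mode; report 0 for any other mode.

Answer: DATA_CR 0 15 1

Derivation:
Byte 0 = '7': mode=SIZE remaining=0 emitted=0 chunks_done=0
Byte 1 = 0x0D: mode=SIZE_CR remaining=0 emitted=0 chunks_done=0
Byte 2 = 0x0A: mode=DATA remaining=7 emitted=0 chunks_done=0
Byte 3 = 'r': mode=DATA remaining=6 emitted=1 chunks_done=0
Byte 4 = 'p': mode=DATA remaining=5 emitted=2 chunks_done=0
Byte 5 = 'i': mode=DATA remaining=4 emitted=3 chunks_done=0
Byte 6 = 'e': mode=DATA remaining=3 emitted=4 chunks_done=0
Byte 7 = 'g': mode=DATA remaining=2 emitted=5 chunks_done=0
Byte 8 = 'i': mode=DATA remaining=1 emitted=6 chunks_done=0
Byte 9 = 'w': mode=DATA_DONE remaining=0 emitted=7 chunks_done=0
Byte 10 = 0x0D: mode=DATA_CR remaining=0 emitted=7 chunks_done=0
Byte 11 = 0x0A: mode=SIZE remaining=0 emitted=7 chunks_done=1
Byte 12 = '8': mode=SIZE remaining=0 emitted=7 chunks_done=1
Byte 13 = 0x0D: mode=SIZE_CR remaining=0 emitted=7 chunks_done=1
Byte 14 = 0x0A: mode=DATA remaining=8 emitted=7 chunks_done=1
Byte 15 = 'l': mode=DATA remaining=7 emitted=8 chunks_done=1
Byte 16 = 't': mode=DATA remaining=6 emitted=9 chunks_done=1
Byte 17 = 's': mode=DATA remaining=5 emitted=10 chunks_done=1
Byte 18 = 'k': mode=DATA remaining=4 emitted=11 chunks_done=1
Byte 19 = 'i': mode=DATA remaining=3 emitted=12 chunks_done=1
Byte 20 = '3': mode=DATA remaining=2 emitted=13 chunks_done=1
Byte 21 = 's': mode=DATA remaining=1 emitted=14 chunks_done=1
Byte 22 = 'l': mode=DATA_DONE remaining=0 emitted=15 chunks_done=1
Byte 23 = 0x0D: mode=DATA_CR remaining=0 emitted=15 chunks_done=1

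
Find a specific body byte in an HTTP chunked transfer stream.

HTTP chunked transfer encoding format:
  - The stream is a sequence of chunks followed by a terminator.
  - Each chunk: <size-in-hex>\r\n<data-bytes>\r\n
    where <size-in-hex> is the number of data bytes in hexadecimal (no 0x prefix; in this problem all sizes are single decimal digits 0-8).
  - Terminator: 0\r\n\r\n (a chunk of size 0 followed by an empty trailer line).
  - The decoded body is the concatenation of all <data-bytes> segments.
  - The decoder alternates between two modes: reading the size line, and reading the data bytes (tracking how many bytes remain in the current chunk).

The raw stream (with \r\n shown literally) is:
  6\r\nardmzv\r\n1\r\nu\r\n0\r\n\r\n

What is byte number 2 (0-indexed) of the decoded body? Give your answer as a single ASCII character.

Answer: d

Derivation:
Chunk 1: stream[0..1]='6' size=0x6=6, data at stream[3..9]='ardmzv' -> body[0..6], body so far='ardmzv'
Chunk 2: stream[11..12]='1' size=0x1=1, data at stream[14..15]='u' -> body[6..7], body so far='ardmzvu'
Chunk 3: stream[17..18]='0' size=0 (terminator). Final body='ardmzvu' (7 bytes)
Body byte 2 = 'd'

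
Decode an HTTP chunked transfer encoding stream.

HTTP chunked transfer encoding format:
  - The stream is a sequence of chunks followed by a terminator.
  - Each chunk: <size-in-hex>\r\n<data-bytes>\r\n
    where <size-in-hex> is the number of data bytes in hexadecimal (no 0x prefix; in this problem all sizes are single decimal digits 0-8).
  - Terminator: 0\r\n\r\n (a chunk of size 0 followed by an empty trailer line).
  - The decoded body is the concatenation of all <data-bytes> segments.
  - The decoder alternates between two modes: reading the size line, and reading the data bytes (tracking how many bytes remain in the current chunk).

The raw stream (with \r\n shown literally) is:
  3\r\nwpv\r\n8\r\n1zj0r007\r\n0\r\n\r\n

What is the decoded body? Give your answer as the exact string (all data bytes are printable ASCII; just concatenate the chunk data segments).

Chunk 1: stream[0..1]='3' size=0x3=3, data at stream[3..6]='wpv' -> body[0..3], body so far='wpv'
Chunk 2: stream[8..9]='8' size=0x8=8, data at stream[11..19]='1zj0r007' -> body[3..11], body so far='wpv1zj0r007'
Chunk 3: stream[21..22]='0' size=0 (terminator). Final body='wpv1zj0r007' (11 bytes)

Answer: wpv1zj0r007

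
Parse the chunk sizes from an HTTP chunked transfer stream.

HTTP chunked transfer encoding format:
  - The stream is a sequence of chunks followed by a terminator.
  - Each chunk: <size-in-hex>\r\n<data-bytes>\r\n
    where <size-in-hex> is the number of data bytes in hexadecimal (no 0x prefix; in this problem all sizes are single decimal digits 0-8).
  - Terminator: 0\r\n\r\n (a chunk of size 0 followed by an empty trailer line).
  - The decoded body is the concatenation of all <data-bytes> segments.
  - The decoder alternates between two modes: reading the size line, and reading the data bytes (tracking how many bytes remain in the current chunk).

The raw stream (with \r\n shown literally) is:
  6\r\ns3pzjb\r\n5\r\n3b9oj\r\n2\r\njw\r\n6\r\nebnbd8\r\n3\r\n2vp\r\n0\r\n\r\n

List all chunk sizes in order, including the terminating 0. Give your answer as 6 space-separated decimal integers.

Chunk 1: stream[0..1]='6' size=0x6=6, data at stream[3..9]='s3pzjb' -> body[0..6], body so far='s3pzjb'
Chunk 2: stream[11..12]='5' size=0x5=5, data at stream[14..19]='3b9oj' -> body[6..11], body so far='s3pzjb3b9oj'
Chunk 3: stream[21..22]='2' size=0x2=2, data at stream[24..26]='jw' -> body[11..13], body so far='s3pzjb3b9ojjw'
Chunk 4: stream[28..29]='6' size=0x6=6, data at stream[31..37]='ebnbd8' -> body[13..19], body so far='s3pzjb3b9ojjwebnbd8'
Chunk 5: stream[39..40]='3' size=0x3=3, data at stream[42..45]='2vp' -> body[19..22], body so far='s3pzjb3b9ojjwebnbd82vp'
Chunk 6: stream[47..48]='0' size=0 (terminator). Final body='s3pzjb3b9ojjwebnbd82vp' (22 bytes)

Answer: 6 5 2 6 3 0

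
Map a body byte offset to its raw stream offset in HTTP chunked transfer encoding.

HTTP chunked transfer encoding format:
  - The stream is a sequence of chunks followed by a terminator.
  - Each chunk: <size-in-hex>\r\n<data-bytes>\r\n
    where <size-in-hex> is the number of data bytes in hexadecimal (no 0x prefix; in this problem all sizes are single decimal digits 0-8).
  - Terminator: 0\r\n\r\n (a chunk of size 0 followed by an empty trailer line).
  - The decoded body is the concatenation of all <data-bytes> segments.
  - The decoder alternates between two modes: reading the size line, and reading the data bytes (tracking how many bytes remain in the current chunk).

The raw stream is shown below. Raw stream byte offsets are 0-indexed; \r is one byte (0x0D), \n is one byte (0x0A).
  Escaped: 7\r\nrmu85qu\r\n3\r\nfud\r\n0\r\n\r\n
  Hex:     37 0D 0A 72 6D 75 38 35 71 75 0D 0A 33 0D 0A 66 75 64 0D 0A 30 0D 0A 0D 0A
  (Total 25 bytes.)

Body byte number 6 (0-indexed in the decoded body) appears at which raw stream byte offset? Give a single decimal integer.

Answer: 9

Derivation:
Chunk 1: stream[0..1]='7' size=0x7=7, data at stream[3..10]='rmu85qu' -> body[0..7], body so far='rmu85qu'
Chunk 2: stream[12..13]='3' size=0x3=3, data at stream[15..18]='fud' -> body[7..10], body so far='rmu85qufud'
Chunk 3: stream[20..21]='0' size=0 (terminator). Final body='rmu85qufud' (10 bytes)
Body byte 6 at stream offset 9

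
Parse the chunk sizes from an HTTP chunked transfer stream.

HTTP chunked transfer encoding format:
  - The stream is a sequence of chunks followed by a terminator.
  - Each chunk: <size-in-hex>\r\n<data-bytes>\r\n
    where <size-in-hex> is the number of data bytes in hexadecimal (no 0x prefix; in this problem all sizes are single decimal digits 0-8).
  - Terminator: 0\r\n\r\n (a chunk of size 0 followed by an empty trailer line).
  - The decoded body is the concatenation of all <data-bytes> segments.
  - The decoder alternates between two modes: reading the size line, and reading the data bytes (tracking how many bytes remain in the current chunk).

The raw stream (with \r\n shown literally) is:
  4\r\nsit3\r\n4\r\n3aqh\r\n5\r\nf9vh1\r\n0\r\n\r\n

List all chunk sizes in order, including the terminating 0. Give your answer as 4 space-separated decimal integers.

Chunk 1: stream[0..1]='4' size=0x4=4, data at stream[3..7]='sit3' -> body[0..4], body so far='sit3'
Chunk 2: stream[9..10]='4' size=0x4=4, data at stream[12..16]='3aqh' -> body[4..8], body so far='sit33aqh'
Chunk 3: stream[18..19]='5' size=0x5=5, data at stream[21..26]='f9vh1' -> body[8..13], body so far='sit33aqhf9vh1'
Chunk 4: stream[28..29]='0' size=0 (terminator). Final body='sit33aqhf9vh1' (13 bytes)

Answer: 4 4 5 0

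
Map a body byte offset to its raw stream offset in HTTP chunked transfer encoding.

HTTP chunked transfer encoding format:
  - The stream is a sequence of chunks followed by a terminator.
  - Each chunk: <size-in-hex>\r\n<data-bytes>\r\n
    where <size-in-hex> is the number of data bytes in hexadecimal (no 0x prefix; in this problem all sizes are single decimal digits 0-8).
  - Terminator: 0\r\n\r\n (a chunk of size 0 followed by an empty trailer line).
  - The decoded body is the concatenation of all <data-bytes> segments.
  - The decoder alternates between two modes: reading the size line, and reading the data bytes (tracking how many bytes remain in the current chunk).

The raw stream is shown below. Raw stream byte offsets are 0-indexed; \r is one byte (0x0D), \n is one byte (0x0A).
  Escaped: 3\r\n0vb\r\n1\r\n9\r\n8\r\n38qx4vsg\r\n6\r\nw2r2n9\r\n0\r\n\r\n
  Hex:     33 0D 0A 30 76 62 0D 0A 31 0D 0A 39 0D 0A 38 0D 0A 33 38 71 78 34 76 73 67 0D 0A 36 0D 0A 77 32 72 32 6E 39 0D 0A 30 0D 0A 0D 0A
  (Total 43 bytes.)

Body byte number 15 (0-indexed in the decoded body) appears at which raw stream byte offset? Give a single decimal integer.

Chunk 1: stream[0..1]='3' size=0x3=3, data at stream[3..6]='0vb' -> body[0..3], body so far='0vb'
Chunk 2: stream[8..9]='1' size=0x1=1, data at stream[11..12]='9' -> body[3..4], body so far='0vb9'
Chunk 3: stream[14..15]='8' size=0x8=8, data at stream[17..25]='38qx4vsg' -> body[4..12], body so far='0vb938qx4vsg'
Chunk 4: stream[27..28]='6' size=0x6=6, data at stream[30..36]='w2r2n9' -> body[12..18], body so far='0vb938qx4vsgw2r2n9'
Chunk 5: stream[38..39]='0' size=0 (terminator). Final body='0vb938qx4vsgw2r2n9' (18 bytes)
Body byte 15 at stream offset 33

Answer: 33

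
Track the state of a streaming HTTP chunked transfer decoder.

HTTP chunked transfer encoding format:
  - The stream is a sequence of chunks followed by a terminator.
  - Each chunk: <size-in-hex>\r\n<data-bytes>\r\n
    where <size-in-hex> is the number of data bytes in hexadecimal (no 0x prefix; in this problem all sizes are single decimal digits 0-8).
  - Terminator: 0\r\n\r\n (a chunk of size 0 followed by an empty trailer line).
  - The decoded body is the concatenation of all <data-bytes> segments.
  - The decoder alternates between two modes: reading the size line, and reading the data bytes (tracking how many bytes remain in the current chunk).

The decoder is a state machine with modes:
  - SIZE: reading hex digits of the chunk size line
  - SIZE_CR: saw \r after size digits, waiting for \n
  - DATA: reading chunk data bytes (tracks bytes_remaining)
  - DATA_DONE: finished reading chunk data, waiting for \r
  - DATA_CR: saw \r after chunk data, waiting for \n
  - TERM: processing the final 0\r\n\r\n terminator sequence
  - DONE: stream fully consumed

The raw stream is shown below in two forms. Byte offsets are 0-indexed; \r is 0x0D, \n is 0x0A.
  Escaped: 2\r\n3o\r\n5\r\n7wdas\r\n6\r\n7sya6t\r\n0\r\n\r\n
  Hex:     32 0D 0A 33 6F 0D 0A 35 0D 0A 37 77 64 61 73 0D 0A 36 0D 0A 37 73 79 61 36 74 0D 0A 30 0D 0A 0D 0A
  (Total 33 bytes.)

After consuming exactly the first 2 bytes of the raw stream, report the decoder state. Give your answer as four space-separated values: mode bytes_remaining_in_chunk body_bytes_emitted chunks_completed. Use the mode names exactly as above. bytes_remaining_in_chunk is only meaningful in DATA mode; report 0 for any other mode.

Byte 0 = '2': mode=SIZE remaining=0 emitted=0 chunks_done=0
Byte 1 = 0x0D: mode=SIZE_CR remaining=0 emitted=0 chunks_done=0

Answer: SIZE_CR 0 0 0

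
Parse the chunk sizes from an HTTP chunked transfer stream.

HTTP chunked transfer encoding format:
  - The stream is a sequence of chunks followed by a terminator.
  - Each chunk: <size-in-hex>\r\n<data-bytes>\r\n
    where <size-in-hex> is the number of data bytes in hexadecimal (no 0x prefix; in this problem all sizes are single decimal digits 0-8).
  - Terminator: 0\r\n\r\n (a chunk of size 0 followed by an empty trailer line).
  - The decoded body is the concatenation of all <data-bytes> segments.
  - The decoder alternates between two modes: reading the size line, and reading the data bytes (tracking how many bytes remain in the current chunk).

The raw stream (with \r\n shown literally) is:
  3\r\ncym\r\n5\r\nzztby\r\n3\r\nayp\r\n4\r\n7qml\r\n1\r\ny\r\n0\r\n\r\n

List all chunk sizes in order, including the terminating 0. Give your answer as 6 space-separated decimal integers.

Chunk 1: stream[0..1]='3' size=0x3=3, data at stream[3..6]='cym' -> body[0..3], body so far='cym'
Chunk 2: stream[8..9]='5' size=0x5=5, data at stream[11..16]='zztby' -> body[3..8], body so far='cymzztby'
Chunk 3: stream[18..19]='3' size=0x3=3, data at stream[21..24]='ayp' -> body[8..11], body so far='cymzztbyayp'
Chunk 4: stream[26..27]='4' size=0x4=4, data at stream[29..33]='7qml' -> body[11..15], body so far='cymzztbyayp7qml'
Chunk 5: stream[35..36]='1' size=0x1=1, data at stream[38..39]='y' -> body[15..16], body so far='cymzztbyayp7qmly'
Chunk 6: stream[41..42]='0' size=0 (terminator). Final body='cymzztbyayp7qmly' (16 bytes)

Answer: 3 5 3 4 1 0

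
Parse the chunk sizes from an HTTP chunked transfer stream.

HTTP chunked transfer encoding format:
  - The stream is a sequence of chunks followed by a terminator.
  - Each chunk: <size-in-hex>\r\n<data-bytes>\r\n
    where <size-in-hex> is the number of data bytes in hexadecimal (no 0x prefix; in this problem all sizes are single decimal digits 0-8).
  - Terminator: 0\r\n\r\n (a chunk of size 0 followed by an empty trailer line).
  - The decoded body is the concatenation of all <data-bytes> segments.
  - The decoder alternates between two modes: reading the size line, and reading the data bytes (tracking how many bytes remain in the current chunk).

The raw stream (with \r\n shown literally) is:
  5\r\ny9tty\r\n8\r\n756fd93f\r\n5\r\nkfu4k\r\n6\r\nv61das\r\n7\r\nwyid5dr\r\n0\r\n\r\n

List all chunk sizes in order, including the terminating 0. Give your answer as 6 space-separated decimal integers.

Answer: 5 8 5 6 7 0

Derivation:
Chunk 1: stream[0..1]='5' size=0x5=5, data at stream[3..8]='y9tty' -> body[0..5], body so far='y9tty'
Chunk 2: stream[10..11]='8' size=0x8=8, data at stream[13..21]='756fd93f' -> body[5..13], body so far='y9tty756fd93f'
Chunk 3: stream[23..24]='5' size=0x5=5, data at stream[26..31]='kfu4k' -> body[13..18], body so far='y9tty756fd93fkfu4k'
Chunk 4: stream[33..34]='6' size=0x6=6, data at stream[36..42]='v61das' -> body[18..24], body so far='y9tty756fd93fkfu4kv61das'
Chunk 5: stream[44..45]='7' size=0x7=7, data at stream[47..54]='wyid5dr' -> body[24..31], body so far='y9tty756fd93fkfu4kv61daswyid5dr'
Chunk 6: stream[56..57]='0' size=0 (terminator). Final body='y9tty756fd93fkfu4kv61daswyid5dr' (31 bytes)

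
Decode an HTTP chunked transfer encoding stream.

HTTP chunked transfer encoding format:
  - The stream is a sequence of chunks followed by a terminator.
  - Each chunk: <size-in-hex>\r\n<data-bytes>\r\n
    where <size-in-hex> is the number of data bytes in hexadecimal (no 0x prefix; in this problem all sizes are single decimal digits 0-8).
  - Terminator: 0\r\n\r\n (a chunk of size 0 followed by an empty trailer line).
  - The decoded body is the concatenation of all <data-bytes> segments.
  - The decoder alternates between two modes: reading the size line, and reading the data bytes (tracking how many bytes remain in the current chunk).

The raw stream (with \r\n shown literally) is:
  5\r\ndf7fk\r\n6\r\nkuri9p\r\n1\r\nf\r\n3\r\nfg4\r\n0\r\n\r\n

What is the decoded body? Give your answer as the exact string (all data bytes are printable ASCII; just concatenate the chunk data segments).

Answer: df7fkkuri9pffg4

Derivation:
Chunk 1: stream[0..1]='5' size=0x5=5, data at stream[3..8]='df7fk' -> body[0..5], body so far='df7fk'
Chunk 2: stream[10..11]='6' size=0x6=6, data at stream[13..19]='kuri9p' -> body[5..11], body so far='df7fkkuri9p'
Chunk 3: stream[21..22]='1' size=0x1=1, data at stream[24..25]='f' -> body[11..12], body so far='df7fkkuri9pf'
Chunk 4: stream[27..28]='3' size=0x3=3, data at stream[30..33]='fg4' -> body[12..15], body so far='df7fkkuri9pffg4'
Chunk 5: stream[35..36]='0' size=0 (terminator). Final body='df7fkkuri9pffg4' (15 bytes)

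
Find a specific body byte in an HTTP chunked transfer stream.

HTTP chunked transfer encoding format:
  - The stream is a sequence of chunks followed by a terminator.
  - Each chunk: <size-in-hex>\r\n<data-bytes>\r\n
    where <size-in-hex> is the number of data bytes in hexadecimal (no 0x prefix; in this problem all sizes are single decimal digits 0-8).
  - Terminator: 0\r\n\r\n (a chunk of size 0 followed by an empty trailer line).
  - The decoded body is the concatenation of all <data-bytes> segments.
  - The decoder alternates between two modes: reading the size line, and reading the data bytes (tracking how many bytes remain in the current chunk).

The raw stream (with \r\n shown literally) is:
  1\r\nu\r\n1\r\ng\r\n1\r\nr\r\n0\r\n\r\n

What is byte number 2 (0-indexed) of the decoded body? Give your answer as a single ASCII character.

Chunk 1: stream[0..1]='1' size=0x1=1, data at stream[3..4]='u' -> body[0..1], body so far='u'
Chunk 2: stream[6..7]='1' size=0x1=1, data at stream[9..10]='g' -> body[1..2], body so far='ug'
Chunk 3: stream[12..13]='1' size=0x1=1, data at stream[15..16]='r' -> body[2..3], body so far='ugr'
Chunk 4: stream[18..19]='0' size=0 (terminator). Final body='ugr' (3 bytes)
Body byte 2 = 'r'

Answer: r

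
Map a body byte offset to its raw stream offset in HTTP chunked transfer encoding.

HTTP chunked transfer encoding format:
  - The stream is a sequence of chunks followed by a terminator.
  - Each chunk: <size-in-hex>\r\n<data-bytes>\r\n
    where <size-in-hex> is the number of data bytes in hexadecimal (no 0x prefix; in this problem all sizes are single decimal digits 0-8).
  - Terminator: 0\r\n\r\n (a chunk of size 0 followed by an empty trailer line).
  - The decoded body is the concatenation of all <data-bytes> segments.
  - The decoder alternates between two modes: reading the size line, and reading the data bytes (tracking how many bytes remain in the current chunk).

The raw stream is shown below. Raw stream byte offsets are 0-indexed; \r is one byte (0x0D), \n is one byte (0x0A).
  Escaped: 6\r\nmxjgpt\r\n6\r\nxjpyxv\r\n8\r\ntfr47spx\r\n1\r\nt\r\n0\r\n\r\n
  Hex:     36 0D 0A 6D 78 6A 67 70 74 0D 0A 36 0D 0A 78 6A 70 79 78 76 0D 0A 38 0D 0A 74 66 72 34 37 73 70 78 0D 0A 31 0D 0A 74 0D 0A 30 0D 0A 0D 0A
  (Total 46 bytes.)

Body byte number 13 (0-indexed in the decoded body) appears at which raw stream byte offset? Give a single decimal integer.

Chunk 1: stream[0..1]='6' size=0x6=6, data at stream[3..9]='mxjgpt' -> body[0..6], body so far='mxjgpt'
Chunk 2: stream[11..12]='6' size=0x6=6, data at stream[14..20]='xjpyxv' -> body[6..12], body so far='mxjgptxjpyxv'
Chunk 3: stream[22..23]='8' size=0x8=8, data at stream[25..33]='tfr47spx' -> body[12..20], body so far='mxjgptxjpyxvtfr47spx'
Chunk 4: stream[35..36]='1' size=0x1=1, data at stream[38..39]='t' -> body[20..21], body so far='mxjgptxjpyxvtfr47spxt'
Chunk 5: stream[41..42]='0' size=0 (terminator). Final body='mxjgptxjpyxvtfr47spxt' (21 bytes)
Body byte 13 at stream offset 26

Answer: 26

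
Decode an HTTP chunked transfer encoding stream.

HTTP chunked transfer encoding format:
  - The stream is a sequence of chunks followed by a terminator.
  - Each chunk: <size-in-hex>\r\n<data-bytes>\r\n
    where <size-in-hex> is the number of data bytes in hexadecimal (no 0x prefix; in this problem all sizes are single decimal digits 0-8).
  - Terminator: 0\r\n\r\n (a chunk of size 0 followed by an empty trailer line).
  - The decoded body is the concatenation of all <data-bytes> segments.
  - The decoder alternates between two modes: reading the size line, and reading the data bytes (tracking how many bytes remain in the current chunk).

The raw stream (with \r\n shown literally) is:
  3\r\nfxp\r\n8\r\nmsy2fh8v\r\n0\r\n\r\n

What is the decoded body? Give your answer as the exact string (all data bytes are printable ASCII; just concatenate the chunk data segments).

Chunk 1: stream[0..1]='3' size=0x3=3, data at stream[3..6]='fxp' -> body[0..3], body so far='fxp'
Chunk 2: stream[8..9]='8' size=0x8=8, data at stream[11..19]='msy2fh8v' -> body[3..11], body so far='fxpmsy2fh8v'
Chunk 3: stream[21..22]='0' size=0 (terminator). Final body='fxpmsy2fh8v' (11 bytes)

Answer: fxpmsy2fh8v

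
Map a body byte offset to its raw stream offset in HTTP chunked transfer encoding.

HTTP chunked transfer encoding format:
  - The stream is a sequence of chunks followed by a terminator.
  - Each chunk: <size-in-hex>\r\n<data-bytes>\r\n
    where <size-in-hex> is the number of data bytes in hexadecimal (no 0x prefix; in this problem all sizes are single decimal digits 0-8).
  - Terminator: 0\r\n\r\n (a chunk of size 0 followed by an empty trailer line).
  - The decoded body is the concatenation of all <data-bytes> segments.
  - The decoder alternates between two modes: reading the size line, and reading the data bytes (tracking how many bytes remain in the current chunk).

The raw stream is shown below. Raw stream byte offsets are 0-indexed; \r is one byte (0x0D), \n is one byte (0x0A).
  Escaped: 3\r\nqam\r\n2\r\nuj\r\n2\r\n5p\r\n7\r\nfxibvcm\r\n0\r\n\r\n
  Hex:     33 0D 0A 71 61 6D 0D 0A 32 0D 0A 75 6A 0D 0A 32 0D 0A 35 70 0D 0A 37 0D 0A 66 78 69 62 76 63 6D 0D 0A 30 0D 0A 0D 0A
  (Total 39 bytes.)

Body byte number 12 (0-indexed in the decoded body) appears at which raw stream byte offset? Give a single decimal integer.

Answer: 30

Derivation:
Chunk 1: stream[0..1]='3' size=0x3=3, data at stream[3..6]='qam' -> body[0..3], body so far='qam'
Chunk 2: stream[8..9]='2' size=0x2=2, data at stream[11..13]='uj' -> body[3..5], body so far='qamuj'
Chunk 3: stream[15..16]='2' size=0x2=2, data at stream[18..20]='5p' -> body[5..7], body so far='qamuj5p'
Chunk 4: stream[22..23]='7' size=0x7=7, data at stream[25..32]='fxibvcm' -> body[7..14], body so far='qamuj5pfxibvcm'
Chunk 5: stream[34..35]='0' size=0 (terminator). Final body='qamuj5pfxibvcm' (14 bytes)
Body byte 12 at stream offset 30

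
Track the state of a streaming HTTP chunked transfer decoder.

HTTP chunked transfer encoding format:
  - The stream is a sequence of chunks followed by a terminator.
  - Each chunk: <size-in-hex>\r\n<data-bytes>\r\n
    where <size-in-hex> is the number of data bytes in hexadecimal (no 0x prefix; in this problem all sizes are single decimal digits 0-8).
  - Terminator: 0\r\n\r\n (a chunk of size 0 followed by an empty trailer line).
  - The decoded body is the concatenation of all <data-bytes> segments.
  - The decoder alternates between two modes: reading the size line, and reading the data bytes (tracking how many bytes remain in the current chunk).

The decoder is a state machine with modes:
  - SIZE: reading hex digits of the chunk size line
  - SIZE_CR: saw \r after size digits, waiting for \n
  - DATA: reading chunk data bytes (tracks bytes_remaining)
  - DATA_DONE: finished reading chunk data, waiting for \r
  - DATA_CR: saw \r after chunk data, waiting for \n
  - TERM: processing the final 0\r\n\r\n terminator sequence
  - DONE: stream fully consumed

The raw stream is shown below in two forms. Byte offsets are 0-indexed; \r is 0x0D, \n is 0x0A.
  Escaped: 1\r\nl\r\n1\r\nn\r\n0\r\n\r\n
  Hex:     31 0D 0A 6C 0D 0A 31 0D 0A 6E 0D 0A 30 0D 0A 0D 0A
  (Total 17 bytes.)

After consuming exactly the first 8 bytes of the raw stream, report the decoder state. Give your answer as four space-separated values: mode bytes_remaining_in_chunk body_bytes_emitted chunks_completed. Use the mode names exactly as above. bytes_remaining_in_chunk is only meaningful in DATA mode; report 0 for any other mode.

Answer: SIZE_CR 0 1 1

Derivation:
Byte 0 = '1': mode=SIZE remaining=0 emitted=0 chunks_done=0
Byte 1 = 0x0D: mode=SIZE_CR remaining=0 emitted=0 chunks_done=0
Byte 2 = 0x0A: mode=DATA remaining=1 emitted=0 chunks_done=0
Byte 3 = 'l': mode=DATA_DONE remaining=0 emitted=1 chunks_done=0
Byte 4 = 0x0D: mode=DATA_CR remaining=0 emitted=1 chunks_done=0
Byte 5 = 0x0A: mode=SIZE remaining=0 emitted=1 chunks_done=1
Byte 6 = '1': mode=SIZE remaining=0 emitted=1 chunks_done=1
Byte 7 = 0x0D: mode=SIZE_CR remaining=0 emitted=1 chunks_done=1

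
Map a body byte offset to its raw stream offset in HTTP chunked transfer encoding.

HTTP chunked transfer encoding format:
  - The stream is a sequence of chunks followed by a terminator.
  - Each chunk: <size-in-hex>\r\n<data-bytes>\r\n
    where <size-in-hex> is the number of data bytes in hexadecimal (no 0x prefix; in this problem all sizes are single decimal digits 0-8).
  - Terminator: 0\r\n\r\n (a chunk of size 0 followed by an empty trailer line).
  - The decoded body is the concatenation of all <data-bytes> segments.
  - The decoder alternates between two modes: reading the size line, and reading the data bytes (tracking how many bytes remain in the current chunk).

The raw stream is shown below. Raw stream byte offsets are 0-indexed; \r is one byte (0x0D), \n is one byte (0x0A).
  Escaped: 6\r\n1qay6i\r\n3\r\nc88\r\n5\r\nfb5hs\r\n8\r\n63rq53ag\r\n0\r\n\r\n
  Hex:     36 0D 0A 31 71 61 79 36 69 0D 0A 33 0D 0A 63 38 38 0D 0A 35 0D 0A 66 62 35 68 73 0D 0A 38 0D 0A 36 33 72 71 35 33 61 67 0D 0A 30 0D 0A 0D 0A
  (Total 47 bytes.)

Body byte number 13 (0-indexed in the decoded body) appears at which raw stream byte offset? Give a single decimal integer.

Answer: 26

Derivation:
Chunk 1: stream[0..1]='6' size=0x6=6, data at stream[3..9]='1qay6i' -> body[0..6], body so far='1qay6i'
Chunk 2: stream[11..12]='3' size=0x3=3, data at stream[14..17]='c88' -> body[6..9], body so far='1qay6ic88'
Chunk 3: stream[19..20]='5' size=0x5=5, data at stream[22..27]='fb5hs' -> body[9..14], body so far='1qay6ic88fb5hs'
Chunk 4: stream[29..30]='8' size=0x8=8, data at stream[32..40]='63rq53ag' -> body[14..22], body so far='1qay6ic88fb5hs63rq53ag'
Chunk 5: stream[42..43]='0' size=0 (terminator). Final body='1qay6ic88fb5hs63rq53ag' (22 bytes)
Body byte 13 at stream offset 26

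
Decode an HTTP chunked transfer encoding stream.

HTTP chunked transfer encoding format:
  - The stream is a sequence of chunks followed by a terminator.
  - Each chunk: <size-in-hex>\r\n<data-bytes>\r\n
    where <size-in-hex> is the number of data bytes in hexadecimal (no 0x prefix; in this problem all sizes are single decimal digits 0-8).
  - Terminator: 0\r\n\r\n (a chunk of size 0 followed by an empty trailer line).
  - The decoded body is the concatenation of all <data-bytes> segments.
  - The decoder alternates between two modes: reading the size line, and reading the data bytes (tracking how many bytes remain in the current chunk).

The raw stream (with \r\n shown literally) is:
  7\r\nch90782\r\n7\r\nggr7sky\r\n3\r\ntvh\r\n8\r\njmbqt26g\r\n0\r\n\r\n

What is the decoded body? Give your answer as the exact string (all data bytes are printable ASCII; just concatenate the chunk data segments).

Answer: ch90782ggr7skytvhjmbqt26g

Derivation:
Chunk 1: stream[0..1]='7' size=0x7=7, data at stream[3..10]='ch90782' -> body[0..7], body so far='ch90782'
Chunk 2: stream[12..13]='7' size=0x7=7, data at stream[15..22]='ggr7sky' -> body[7..14], body so far='ch90782ggr7sky'
Chunk 3: stream[24..25]='3' size=0x3=3, data at stream[27..30]='tvh' -> body[14..17], body so far='ch90782ggr7skytvh'
Chunk 4: stream[32..33]='8' size=0x8=8, data at stream[35..43]='jmbqt26g' -> body[17..25], body so far='ch90782ggr7skytvhjmbqt26g'
Chunk 5: stream[45..46]='0' size=0 (terminator). Final body='ch90782ggr7skytvhjmbqt26g' (25 bytes)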